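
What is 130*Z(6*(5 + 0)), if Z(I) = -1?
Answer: -130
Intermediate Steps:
130*Z(6*(5 + 0)) = 130*(-1) = -130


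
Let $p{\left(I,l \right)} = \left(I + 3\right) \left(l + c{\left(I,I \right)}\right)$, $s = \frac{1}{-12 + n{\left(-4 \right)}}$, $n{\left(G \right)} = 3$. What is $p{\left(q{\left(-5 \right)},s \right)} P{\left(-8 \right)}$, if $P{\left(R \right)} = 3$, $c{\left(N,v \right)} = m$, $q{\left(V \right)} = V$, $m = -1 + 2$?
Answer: $- \frac{16}{3} \approx -5.3333$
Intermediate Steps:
$m = 1$
$c{\left(N,v \right)} = 1$
$s = - \frac{1}{9}$ ($s = \frac{1}{-12 + 3} = \frac{1}{-9} = - \frac{1}{9} \approx -0.11111$)
$p{\left(I,l \right)} = \left(1 + l\right) \left(3 + I\right)$ ($p{\left(I,l \right)} = \left(I + 3\right) \left(l + 1\right) = \left(3 + I\right) \left(1 + l\right) = \left(1 + l\right) \left(3 + I\right)$)
$p{\left(q{\left(-5 \right)},s \right)} P{\left(-8 \right)} = \left(3 - 5 + 3 \left(- \frac{1}{9}\right) - - \frac{5}{9}\right) 3 = \left(3 - 5 - \frac{1}{3} + \frac{5}{9}\right) 3 = \left(- \frac{16}{9}\right) 3 = - \frac{16}{3}$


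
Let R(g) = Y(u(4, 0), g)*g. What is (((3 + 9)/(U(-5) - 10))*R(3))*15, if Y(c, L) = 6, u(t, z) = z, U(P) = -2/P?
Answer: -675/2 ≈ -337.50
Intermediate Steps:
R(g) = 6*g
(((3 + 9)/(U(-5) - 10))*R(3))*15 = (((3 + 9)/(-2/(-5) - 10))*(6*3))*15 = ((12/(-2*(-1/5) - 10))*18)*15 = ((12/(2/5 - 10))*18)*15 = ((12/(-48/5))*18)*15 = ((12*(-5/48))*18)*15 = -5/4*18*15 = -45/2*15 = -675/2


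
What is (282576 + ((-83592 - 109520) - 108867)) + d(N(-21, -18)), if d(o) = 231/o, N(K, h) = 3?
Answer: -19326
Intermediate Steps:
(282576 + ((-83592 - 109520) - 108867)) + d(N(-21, -18)) = (282576 + ((-83592 - 109520) - 108867)) + 231/3 = (282576 + (-193112 - 108867)) + 231*(1/3) = (282576 - 301979) + 77 = -19403 + 77 = -19326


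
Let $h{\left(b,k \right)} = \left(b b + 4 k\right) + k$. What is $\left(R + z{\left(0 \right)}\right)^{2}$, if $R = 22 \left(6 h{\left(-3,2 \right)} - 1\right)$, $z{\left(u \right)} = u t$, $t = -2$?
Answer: $6180196$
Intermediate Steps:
$h{\left(b,k \right)} = b^{2} + 5 k$ ($h{\left(b,k \right)} = \left(b^{2} + 4 k\right) + k = b^{2} + 5 k$)
$z{\left(u \right)} = - 2 u$ ($z{\left(u \right)} = u \left(-2\right) = - 2 u$)
$R = 2486$ ($R = 22 \left(6 \left(\left(-3\right)^{2} + 5 \cdot 2\right) - 1\right) = 22 \left(6 \left(9 + 10\right) - 1\right) = 22 \left(6 \cdot 19 - 1\right) = 22 \left(114 - 1\right) = 22 \cdot 113 = 2486$)
$\left(R + z{\left(0 \right)}\right)^{2} = \left(2486 - 0\right)^{2} = \left(2486 + 0\right)^{2} = 2486^{2} = 6180196$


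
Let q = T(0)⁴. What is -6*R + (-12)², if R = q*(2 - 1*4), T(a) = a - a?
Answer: 144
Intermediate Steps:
T(a) = 0
q = 0 (q = 0⁴ = 0)
R = 0 (R = 0*(2 - 1*4) = 0*(2 - 4) = 0*(-2) = 0)
-6*R + (-12)² = -6*0 + (-12)² = 0 + 144 = 144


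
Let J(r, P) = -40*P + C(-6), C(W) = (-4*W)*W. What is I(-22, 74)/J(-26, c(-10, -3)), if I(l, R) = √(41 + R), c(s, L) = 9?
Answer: -√115/504 ≈ -0.021277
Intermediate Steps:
C(W) = -4*W²
J(r, P) = -144 - 40*P (J(r, P) = -40*P - 4*(-6)² = -40*P - 4*36 = -40*P - 144 = -144 - 40*P)
I(-22, 74)/J(-26, c(-10, -3)) = √(41 + 74)/(-144 - 40*9) = √115/(-144 - 360) = √115/(-504) = √115*(-1/504) = -√115/504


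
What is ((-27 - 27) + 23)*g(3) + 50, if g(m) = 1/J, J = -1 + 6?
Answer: 219/5 ≈ 43.800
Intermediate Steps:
J = 5
g(m) = ⅕ (g(m) = 1/5 = ⅕)
((-27 - 27) + 23)*g(3) + 50 = ((-27 - 27) + 23)*(⅕) + 50 = (-54 + 23)*(⅕) + 50 = -31*⅕ + 50 = -31/5 + 50 = 219/5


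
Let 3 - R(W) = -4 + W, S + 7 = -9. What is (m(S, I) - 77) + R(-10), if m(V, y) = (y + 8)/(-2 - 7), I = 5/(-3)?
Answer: -1639/27 ≈ -60.704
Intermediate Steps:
S = -16 (S = -7 - 9 = -16)
R(W) = 7 - W (R(W) = 3 - (-4 + W) = 3 + (4 - W) = 7 - W)
I = -5/3 (I = 5*(-1/3) = -5/3 ≈ -1.6667)
m(V, y) = -8/9 - y/9 (m(V, y) = (8 + y)/(-9) = (8 + y)*(-1/9) = -8/9 - y/9)
(m(S, I) - 77) + R(-10) = ((-8/9 - 1/9*(-5/3)) - 77) + (7 - 1*(-10)) = ((-8/9 + 5/27) - 77) + (7 + 10) = (-19/27 - 77) + 17 = -2098/27 + 17 = -1639/27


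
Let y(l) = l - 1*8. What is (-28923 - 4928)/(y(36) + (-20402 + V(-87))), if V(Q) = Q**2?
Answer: 33851/12805 ≈ 2.6436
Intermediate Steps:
y(l) = -8 + l (y(l) = l - 8 = -8 + l)
(-28923 - 4928)/(y(36) + (-20402 + V(-87))) = (-28923 - 4928)/((-8 + 36) + (-20402 + (-87)**2)) = -33851/(28 + (-20402 + 7569)) = -33851/(28 - 12833) = -33851/(-12805) = -33851*(-1/12805) = 33851/12805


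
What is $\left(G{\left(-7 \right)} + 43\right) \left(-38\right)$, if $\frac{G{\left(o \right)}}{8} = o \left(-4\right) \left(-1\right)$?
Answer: $6878$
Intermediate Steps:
$G{\left(o \right)} = 32 o$ ($G{\left(o \right)} = 8 o \left(-4\right) \left(-1\right) = 8 - 4 o \left(-1\right) = 8 \cdot 4 o = 32 o$)
$\left(G{\left(-7 \right)} + 43\right) \left(-38\right) = \left(32 \left(-7\right) + 43\right) \left(-38\right) = \left(-224 + 43\right) \left(-38\right) = \left(-181\right) \left(-38\right) = 6878$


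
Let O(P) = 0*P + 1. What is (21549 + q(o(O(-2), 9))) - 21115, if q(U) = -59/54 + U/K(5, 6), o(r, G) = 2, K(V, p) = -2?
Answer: 23323/54 ≈ 431.91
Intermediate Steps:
O(P) = 1 (O(P) = 0 + 1 = 1)
q(U) = -59/54 - U/2 (q(U) = -59/54 + U/(-2) = -59*1/54 + U*(-1/2) = -59/54 - U/2)
(21549 + q(o(O(-2), 9))) - 21115 = (21549 + (-59/54 - 1/2*2)) - 21115 = (21549 + (-59/54 - 1)) - 21115 = (21549 - 113/54) - 21115 = 1163533/54 - 21115 = 23323/54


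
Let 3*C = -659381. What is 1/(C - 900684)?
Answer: -3/3361433 ≈ -8.9248e-7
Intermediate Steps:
C = -659381/3 (C = (1/3)*(-659381) = -659381/3 ≈ -2.1979e+5)
1/(C - 900684) = 1/(-659381/3 - 900684) = 1/(-3361433/3) = -3/3361433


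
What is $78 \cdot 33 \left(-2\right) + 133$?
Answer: $-5015$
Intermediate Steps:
$78 \cdot 33 \left(-2\right) + 133 = 78 \left(-66\right) + 133 = -5148 + 133 = -5015$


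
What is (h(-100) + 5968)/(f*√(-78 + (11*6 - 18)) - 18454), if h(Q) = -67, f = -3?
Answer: -54448527/170275193 + 17703*I*√30/340550386 ≈ -0.31977 + 0.00028473*I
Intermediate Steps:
(h(-100) + 5968)/(f*√(-78 + (11*6 - 18)) - 18454) = (-67 + 5968)/(-3*√(-78 + (11*6 - 18)) - 18454) = 5901/(-3*√(-78 + (66 - 18)) - 18454) = 5901/(-3*√(-78 + 48) - 18454) = 5901/(-3*I*√30 - 18454) = 5901/(-18454 - 3*I*√30)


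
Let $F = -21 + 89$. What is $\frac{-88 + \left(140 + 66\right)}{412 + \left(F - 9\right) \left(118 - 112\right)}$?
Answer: $\frac{59}{383} \approx 0.15405$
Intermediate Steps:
$F = 68$
$\frac{-88 + \left(140 + 66\right)}{412 + \left(F - 9\right) \left(118 - 112\right)} = \frac{-88 + \left(140 + 66\right)}{412 + \left(68 - 9\right) \left(118 - 112\right)} = \frac{-88 + 206}{412 + 59 \cdot 6} = \frac{118}{412 + 354} = \frac{118}{766} = 118 \cdot \frac{1}{766} = \frac{59}{383}$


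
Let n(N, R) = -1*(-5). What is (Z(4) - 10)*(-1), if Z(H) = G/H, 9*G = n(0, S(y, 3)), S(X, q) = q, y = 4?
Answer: 355/36 ≈ 9.8611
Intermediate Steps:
n(N, R) = 5
G = 5/9 (G = (⅑)*5 = 5/9 ≈ 0.55556)
Z(H) = 5/(9*H)
(Z(4) - 10)*(-1) = ((5/9)/4 - 10)*(-1) = ((5/9)*(¼) - 10)*(-1) = (5/36 - 10)*(-1) = -355/36*(-1) = 355/36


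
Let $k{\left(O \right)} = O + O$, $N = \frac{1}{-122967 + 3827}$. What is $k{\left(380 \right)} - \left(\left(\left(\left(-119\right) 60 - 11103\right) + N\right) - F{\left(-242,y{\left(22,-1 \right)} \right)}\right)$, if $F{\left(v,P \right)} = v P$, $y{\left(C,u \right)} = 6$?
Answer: $\frac{2091026141}{119140} \approx 17551.0$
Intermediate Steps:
$N = - \frac{1}{119140}$ ($N = \frac{1}{-119140} = - \frac{1}{119140} \approx -8.3935 \cdot 10^{-6}$)
$F{\left(v,P \right)} = P v$
$k{\left(O \right)} = 2 O$
$k{\left(380 \right)} - \left(\left(\left(\left(-119\right) 60 - 11103\right) + N\right) - F{\left(-242,y{\left(22,-1 \right)} \right)}\right) = 2 \cdot 380 - \left(\left(\left(\left(-119\right) 60 - 11103\right) - \frac{1}{119140}\right) - 6 \left(-242\right)\right) = 760 - \left(\left(\left(-7140 - 11103\right) - \frac{1}{119140}\right) - -1452\right) = 760 - \left(\left(-18243 - \frac{1}{119140}\right) + 1452\right) = 760 - \left(- \frac{2173471021}{119140} + 1452\right) = 760 - - \frac{2000479741}{119140} = 760 + \frac{2000479741}{119140} = \frac{2091026141}{119140}$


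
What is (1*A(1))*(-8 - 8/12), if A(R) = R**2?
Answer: -26/3 ≈ -8.6667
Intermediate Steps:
(1*A(1))*(-8 - 8/12) = (1*1**2)*(-8 - 8/12) = (1*1)*(-8 - 8*1/12) = 1*(-8 - 2/3) = 1*(-26/3) = -26/3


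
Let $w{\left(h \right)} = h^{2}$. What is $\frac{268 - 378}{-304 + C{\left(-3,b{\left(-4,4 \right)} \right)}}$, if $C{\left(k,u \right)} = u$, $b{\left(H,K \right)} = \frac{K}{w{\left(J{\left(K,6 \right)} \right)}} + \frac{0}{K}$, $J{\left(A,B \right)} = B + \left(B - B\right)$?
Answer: $\frac{198}{547} \approx 0.36197$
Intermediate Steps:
$J{\left(A,B \right)} = B$ ($J{\left(A,B \right)} = B + 0 = B$)
$b{\left(H,K \right)} = \frac{K}{36}$ ($b{\left(H,K \right)} = \frac{K}{6^{2}} + \frac{0}{K} = \frac{K}{36} + 0 = \frac{K}{36}$)
$\frac{268 - 378}{-304 + C{\left(-3,b{\left(-4,4 \right)} \right)}} = \frac{268 - 378}{-304 + \frac{1}{36} \cdot 4} = - \frac{110}{-304 + \frac{1}{9}} = - \frac{110}{- \frac{2735}{9}} = \left(-110\right) \left(- \frac{9}{2735}\right) = \frac{198}{547}$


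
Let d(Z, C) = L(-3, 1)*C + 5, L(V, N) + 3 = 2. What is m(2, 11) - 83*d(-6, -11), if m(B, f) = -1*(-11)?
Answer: -1317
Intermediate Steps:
L(V, N) = -1 (L(V, N) = -3 + 2 = -1)
m(B, f) = 11
d(Z, C) = 5 - C (d(Z, C) = -C + 5 = 5 - C)
m(2, 11) - 83*d(-6, -11) = 11 - 83*(5 - 1*(-11)) = 11 - 83*(5 + 11) = 11 - 83*16 = 11 - 1328 = -1317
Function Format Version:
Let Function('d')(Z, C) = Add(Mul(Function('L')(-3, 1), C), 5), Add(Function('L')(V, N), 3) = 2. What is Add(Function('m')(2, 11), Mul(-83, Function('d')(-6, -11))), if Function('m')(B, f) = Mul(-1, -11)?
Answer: -1317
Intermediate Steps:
Function('L')(V, N) = -1 (Function('L')(V, N) = Add(-3, 2) = -1)
Function('m')(B, f) = 11
Function('d')(Z, C) = Add(5, Mul(-1, C)) (Function('d')(Z, C) = Add(Mul(-1, C), 5) = Add(5, Mul(-1, C)))
Add(Function('m')(2, 11), Mul(-83, Function('d')(-6, -11))) = Add(11, Mul(-83, Add(5, Mul(-1, -11)))) = Add(11, Mul(-83, Add(5, 11))) = Add(11, Mul(-83, 16)) = Add(11, -1328) = -1317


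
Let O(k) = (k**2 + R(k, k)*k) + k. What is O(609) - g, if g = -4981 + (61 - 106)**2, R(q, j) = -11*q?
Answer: -3705245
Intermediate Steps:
O(k) = k - 10*k**2 (O(k) = (k**2 + (-11*k)*k) + k = (k**2 - 11*k**2) + k = -10*k**2 + k = k - 10*k**2)
g = -2956 (g = -4981 + (-45)**2 = -4981 + 2025 = -2956)
O(609) - g = 609*(1 - 10*609) - 1*(-2956) = 609*(1 - 6090) + 2956 = 609*(-6089) + 2956 = -3708201 + 2956 = -3705245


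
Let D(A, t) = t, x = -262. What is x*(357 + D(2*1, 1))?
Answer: -93796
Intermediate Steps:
x*(357 + D(2*1, 1)) = -262*(357 + 1) = -262*358 = -93796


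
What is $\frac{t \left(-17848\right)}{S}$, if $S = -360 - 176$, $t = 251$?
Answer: $\frac{559981}{67} \approx 8357.9$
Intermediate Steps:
$S = -536$ ($S = -360 - 176 = -536$)
$\frac{t \left(-17848\right)}{S} = \frac{251 \left(-17848\right)}{-536} = \left(-4479848\right) \left(- \frac{1}{536}\right) = \frac{559981}{67}$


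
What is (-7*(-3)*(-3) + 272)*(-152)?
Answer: -31768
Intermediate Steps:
(-7*(-3)*(-3) + 272)*(-152) = (21*(-3) + 272)*(-152) = (-63 + 272)*(-152) = 209*(-152) = -31768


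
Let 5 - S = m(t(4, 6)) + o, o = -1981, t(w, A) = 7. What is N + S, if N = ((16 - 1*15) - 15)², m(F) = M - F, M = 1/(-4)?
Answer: 8757/4 ≈ 2189.3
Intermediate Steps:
M = -¼ ≈ -0.25000
m(F) = -¼ - F
S = 7973/4 (S = 5 - ((-¼ - 1*7) - 1981) = 5 - ((-¼ - 7) - 1981) = 5 - (-29/4 - 1981) = 5 - 1*(-7953/4) = 5 + 7953/4 = 7973/4 ≈ 1993.3)
N = 196 (N = ((16 - 15) - 15)² = (1 - 15)² = (-14)² = 196)
N + S = 196 + 7973/4 = 8757/4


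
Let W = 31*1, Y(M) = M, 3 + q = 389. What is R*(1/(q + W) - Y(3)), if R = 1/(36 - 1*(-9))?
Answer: -250/3753 ≈ -0.066613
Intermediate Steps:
q = 386 (q = -3 + 389 = 386)
W = 31
R = 1/45 (R = 1/(36 + 9) = 1/45 ≈ 0.022222)
R*(1/(q + W) - Y(3)) = (1/(386 + 31) - 1*3)/45 = (1/417 - 3)/45 = (1/45)*(-1250/417) = -250/3753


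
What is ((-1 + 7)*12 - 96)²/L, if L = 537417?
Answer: 64/59713 ≈ 0.0010718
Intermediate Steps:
((-1 + 7)*12 - 96)²/L = ((-1 + 7)*12 - 96)²/537417 = (6*12 - 96)²*(1/537417) = (72 - 96)²*(1/537417) = (-24)²*(1/537417) = 576*(1/537417) = 64/59713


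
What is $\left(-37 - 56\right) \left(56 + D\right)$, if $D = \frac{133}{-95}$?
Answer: $- \frac{25389}{5} \approx -5077.8$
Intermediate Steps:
$D = - \frac{7}{5}$ ($D = 133 \left(- \frac{1}{95}\right) = - \frac{7}{5} \approx -1.4$)
$\left(-37 - 56\right) \left(56 + D\right) = \left(-37 - 56\right) \left(56 - \frac{7}{5}\right) = \left(-93\right) \frac{273}{5} = - \frac{25389}{5}$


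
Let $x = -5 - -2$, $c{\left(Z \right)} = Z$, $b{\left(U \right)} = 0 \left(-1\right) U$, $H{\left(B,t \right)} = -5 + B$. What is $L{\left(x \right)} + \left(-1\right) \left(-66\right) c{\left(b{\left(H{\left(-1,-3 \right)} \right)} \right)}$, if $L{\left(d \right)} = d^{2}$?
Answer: $9$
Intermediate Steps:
$b{\left(U \right)} = 0$ ($b{\left(U \right)} = 0 U = 0$)
$x = -3$ ($x = -5 + 2 = -3$)
$L{\left(x \right)} + \left(-1\right) \left(-66\right) c{\left(b{\left(H{\left(-1,-3 \right)} \right)} \right)} = \left(-3\right)^{2} + \left(-1\right) \left(-66\right) 0 = 9 + 66 \cdot 0 = 9 + 0 = 9$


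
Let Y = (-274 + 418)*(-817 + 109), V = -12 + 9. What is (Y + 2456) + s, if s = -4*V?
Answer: -99484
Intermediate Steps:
V = -3
Y = -101952 (Y = 144*(-708) = -101952)
s = 12 (s = -4*(-3) = 12)
(Y + 2456) + s = (-101952 + 2456) + 12 = -99496 + 12 = -99484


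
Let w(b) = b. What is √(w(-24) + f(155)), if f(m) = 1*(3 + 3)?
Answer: 3*I*√2 ≈ 4.2426*I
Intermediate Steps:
f(m) = 6 (f(m) = 1*6 = 6)
√(w(-24) + f(155)) = √(-24 + 6) = √(-18) = 3*I*√2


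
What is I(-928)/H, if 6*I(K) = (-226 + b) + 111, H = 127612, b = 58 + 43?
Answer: -7/382836 ≈ -1.8285e-5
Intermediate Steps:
b = 101
I(K) = -7/3 (I(K) = ((-226 + 101) + 111)/6 = (-125 + 111)/6 = (1/6)*(-14) = -7/3)
I(-928)/H = -7/3/127612 = -7/3*1/127612 = -7/382836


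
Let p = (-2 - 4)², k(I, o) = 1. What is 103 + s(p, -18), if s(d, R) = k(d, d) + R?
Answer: 86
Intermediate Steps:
p = 36 (p = (-6)² = 36)
s(d, R) = 1 + R
103 + s(p, -18) = 103 + (1 - 18) = 103 - 17 = 86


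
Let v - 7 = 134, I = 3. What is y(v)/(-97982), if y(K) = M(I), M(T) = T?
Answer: -3/97982 ≈ -3.0618e-5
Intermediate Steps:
v = 141 (v = 7 + 134 = 141)
y(K) = 3
y(v)/(-97982) = 3/(-97982) = 3*(-1/97982) = -3/97982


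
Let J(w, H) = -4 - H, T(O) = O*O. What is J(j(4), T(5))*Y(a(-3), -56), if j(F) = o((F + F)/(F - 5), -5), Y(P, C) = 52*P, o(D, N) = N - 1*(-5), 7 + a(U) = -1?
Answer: 12064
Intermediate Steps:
a(U) = -8 (a(U) = -7 - 1 = -8)
T(O) = O²
o(D, N) = 5 + N (o(D, N) = N + 5 = 5 + N)
j(F) = 0 (j(F) = 5 - 5 = 0)
J(j(4), T(5))*Y(a(-3), -56) = (-4 - 1*5²)*(52*(-8)) = (-4 - 1*25)*(-416) = (-4 - 25)*(-416) = -29*(-416) = 12064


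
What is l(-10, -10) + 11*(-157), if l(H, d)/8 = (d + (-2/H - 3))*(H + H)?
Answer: 321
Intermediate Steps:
l(H, d) = 16*H*(-3 + d - 2/H) (l(H, d) = 8*((d + (-2/H - 3))*(H + H)) = 8*((d + (-3 - 2/H))*(2*H)) = 8*((-3 + d - 2/H)*(2*H)) = 8*(2*H*(-3 + d - 2/H)) = 16*H*(-3 + d - 2/H))
l(-10, -10) + 11*(-157) = (-32 - 48*(-10) + 16*(-10)*(-10)) + 11*(-157) = (-32 + 480 + 1600) - 1727 = 2048 - 1727 = 321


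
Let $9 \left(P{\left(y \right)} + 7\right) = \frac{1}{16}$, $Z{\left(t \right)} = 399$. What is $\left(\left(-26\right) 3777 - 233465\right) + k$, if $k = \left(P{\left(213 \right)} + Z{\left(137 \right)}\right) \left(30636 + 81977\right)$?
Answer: $\frac{6309131189}{144} \approx 4.3813 \cdot 10^{7}$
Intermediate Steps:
$P{\left(y \right)} = - \frac{1007}{144}$ ($P{\left(y \right)} = -7 + \frac{1}{9 \cdot 16} = -7 + \frac{1}{9} \cdot \frac{1}{16} = -7 + \frac{1}{144} = - \frac{1007}{144}$)
$k = \frac{6356891237}{144}$ ($k = \left(- \frac{1007}{144} + 399\right) \left(30636 + 81977\right) = \frac{56449}{144} \cdot 112613 = \frac{6356891237}{144} \approx 4.4145 \cdot 10^{7}$)
$\left(\left(-26\right) 3777 - 233465\right) + k = \left(\left(-26\right) 3777 - 233465\right) + \frac{6356891237}{144} = \left(-98202 - 233465\right) + \frac{6356891237}{144} = -331667 + \frac{6356891237}{144} = \frac{6309131189}{144}$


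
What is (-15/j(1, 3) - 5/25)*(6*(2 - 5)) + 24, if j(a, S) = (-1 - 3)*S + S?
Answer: -12/5 ≈ -2.4000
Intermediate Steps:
j(a, S) = -3*S (j(a, S) = -4*S + S = -3*S)
(-15/j(1, 3) - 5/25)*(6*(2 - 5)) + 24 = (-15/((-3*3)) - 5/25)*(6*(2 - 5)) + 24 = (-15/(-9) - 5*1/25)*(6*(-3)) + 24 = (-15*(-⅑) - ⅕)*(-18) + 24 = (5/3 - ⅕)*(-18) + 24 = (22/15)*(-18) + 24 = -132/5 + 24 = -12/5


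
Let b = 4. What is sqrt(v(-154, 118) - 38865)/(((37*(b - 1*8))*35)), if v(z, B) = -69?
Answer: -3*I*sqrt(4326)/5180 ≈ -0.038092*I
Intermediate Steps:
sqrt(v(-154, 118) - 38865)/(((37*(b - 1*8))*35)) = sqrt(-69 - 38865)/(((37*(4 - 1*8))*35)) = sqrt(-38934)/(((37*(4 - 8))*35)) = (3*I*sqrt(4326))/(((37*(-4))*35)) = (3*I*sqrt(4326))/((-148*35)) = (3*I*sqrt(4326))/(-5180) = (3*I*sqrt(4326))*(-1/5180) = -3*I*sqrt(4326)/5180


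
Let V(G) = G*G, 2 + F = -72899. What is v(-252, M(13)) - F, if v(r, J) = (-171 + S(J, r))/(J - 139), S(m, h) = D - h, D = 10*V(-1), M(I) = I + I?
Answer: 8237722/113 ≈ 72900.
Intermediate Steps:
F = -72901 (F = -2 - 72899 = -72901)
M(I) = 2*I
V(G) = G²
D = 10 (D = 10*(-1)² = 10*1 = 10)
S(m, h) = 10 - h
v(r, J) = (-161 - r)/(-139 + J) (v(r, J) = (-171 + (10 - r))/(J - 139) = (-161 - r)/(-139 + J))
v(-252, M(13)) - F = (-161 - 1*(-252))/(-139 + 2*13) - 1*(-72901) = (-161 + 252)/(-139 + 26) + 72901 = 91/(-113) + 72901 = -1/113*91 + 72901 = -91/113 + 72901 = 8237722/113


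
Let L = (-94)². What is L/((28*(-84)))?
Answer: -2209/588 ≈ -3.7568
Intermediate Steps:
L = 8836
L/((28*(-84))) = 8836/((28*(-84))) = 8836/(-2352) = 8836*(-1/2352) = -2209/588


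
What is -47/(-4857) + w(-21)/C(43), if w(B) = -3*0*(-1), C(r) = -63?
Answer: 47/4857 ≈ 0.0096768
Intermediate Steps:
w(B) = 0 (w(B) = -0 = -3*0 = 0)
-47/(-4857) + w(-21)/C(43) = -47/(-4857) + 0/(-63) = -47*(-1/4857) + 0*(-1/63) = 47/4857 + 0 = 47/4857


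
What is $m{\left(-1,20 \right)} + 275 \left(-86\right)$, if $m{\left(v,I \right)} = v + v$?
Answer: $-23652$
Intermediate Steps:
$m{\left(v,I \right)} = 2 v$
$m{\left(-1,20 \right)} + 275 \left(-86\right) = 2 \left(-1\right) + 275 \left(-86\right) = -2 - 23650 = -23652$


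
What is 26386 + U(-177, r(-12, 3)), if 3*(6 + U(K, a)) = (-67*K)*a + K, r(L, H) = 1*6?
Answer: 50039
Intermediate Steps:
r(L, H) = 6
U(K, a) = -6 + K/3 - 67*K*a/3 (U(K, a) = -6 + ((-67*K)*a + K)/3 = -6 + (-67*K*a + K)/3 = -6 + (K - 67*K*a)/3 = -6 + (K/3 - 67*K*a/3) = -6 + K/3 - 67*K*a/3)
26386 + U(-177, r(-12, 3)) = 26386 + (-6 + (⅓)*(-177) - 67/3*(-177)*6) = 26386 + (-6 - 59 + 23718) = 26386 + 23653 = 50039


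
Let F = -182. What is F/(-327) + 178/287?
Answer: 110440/93849 ≈ 1.1768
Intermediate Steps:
F/(-327) + 178/287 = -182/(-327) + 178/287 = -182*(-1/327) + 178*(1/287) = 182/327 + 178/287 = 110440/93849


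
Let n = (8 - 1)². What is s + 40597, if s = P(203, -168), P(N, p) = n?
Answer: 40646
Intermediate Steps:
n = 49 (n = 7² = 49)
P(N, p) = 49
s = 49
s + 40597 = 49 + 40597 = 40646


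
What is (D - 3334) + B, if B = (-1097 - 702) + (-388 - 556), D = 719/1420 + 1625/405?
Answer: -698456801/115020 ≈ -6072.5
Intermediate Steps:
D = 519739/115020 (D = 719*(1/1420) + 1625*(1/405) = 719/1420 + 325/81 = 519739/115020 ≈ 4.5187)
B = -2743 (B = -1799 - 944 = -2743)
(D - 3334) + B = (519739/115020 - 3334) - 2743 = -382956941/115020 - 2743 = -698456801/115020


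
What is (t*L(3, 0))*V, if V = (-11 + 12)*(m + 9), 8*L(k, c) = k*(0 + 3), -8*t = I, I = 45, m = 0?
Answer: -3645/64 ≈ -56.953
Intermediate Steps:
t = -45/8 (t = -⅛*45 = -45/8 ≈ -5.6250)
L(k, c) = 3*k/8 (L(k, c) = (k*(0 + 3))/8 = (k*3)/8 = (3*k)/8 = 3*k/8)
V = 9 (V = (-11 + 12)*(0 + 9) = 1*9 = 9)
(t*L(3, 0))*V = -135*3/64*9 = -45/8*9/8*9 = -405/64*9 = -3645/64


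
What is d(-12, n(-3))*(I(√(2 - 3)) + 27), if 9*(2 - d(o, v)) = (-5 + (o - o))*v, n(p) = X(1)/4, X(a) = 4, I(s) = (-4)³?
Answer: -851/9 ≈ -94.556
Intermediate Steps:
I(s) = -64
n(p) = 1 (n(p) = 4/4 = 4*(¼) = 1)
d(o, v) = 2 + 5*v/9 (d(o, v) = 2 - (-5 + (o - o))*v/9 = 2 - (-5 + 0)*v/9 = 2 - (-5)*v/9 = 2 + 5*v/9)
d(-12, n(-3))*(I(√(2 - 3)) + 27) = (2 + (5/9)*1)*(-64 + 27) = (2 + 5/9)*(-37) = (23/9)*(-37) = -851/9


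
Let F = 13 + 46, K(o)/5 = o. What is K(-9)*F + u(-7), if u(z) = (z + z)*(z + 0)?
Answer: -2557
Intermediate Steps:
K(o) = 5*o
F = 59
u(z) = 2*z**2 (u(z) = (2*z)*z = 2*z**2)
K(-9)*F + u(-7) = (5*(-9))*59 + 2*(-7)**2 = -45*59 + 2*49 = -2655 + 98 = -2557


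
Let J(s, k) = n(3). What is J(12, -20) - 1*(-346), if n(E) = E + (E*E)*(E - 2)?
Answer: 358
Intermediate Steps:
n(E) = E + E²*(-2 + E)
J(s, k) = 12 (J(s, k) = 3*(1 + 3² - 2*3) = 3*(1 + 9 - 6) = 3*4 = 12)
J(12, -20) - 1*(-346) = 12 - 1*(-346) = 12 + 346 = 358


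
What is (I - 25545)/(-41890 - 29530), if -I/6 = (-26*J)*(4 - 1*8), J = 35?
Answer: 9477/14284 ≈ 0.66347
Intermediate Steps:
I = -21840 (I = -6*(-26*35)*(4 - 1*8) = -(-5460)*(4 - 8) = -(-5460)*(-4) = -6*3640 = -21840)
(I - 25545)/(-41890 - 29530) = (-21840 - 25545)/(-41890 - 29530) = -47385/(-71420) = -47385*(-1/71420) = 9477/14284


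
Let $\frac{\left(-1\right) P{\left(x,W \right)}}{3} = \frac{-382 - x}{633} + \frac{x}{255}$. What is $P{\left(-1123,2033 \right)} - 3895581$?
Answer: $- \frac{69867071267}{17935} \approx -3.8956 \cdot 10^{6}$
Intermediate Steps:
$P{\left(x,W \right)} = \frac{382}{211} - \frac{126 x}{17935}$ ($P{\left(x,W \right)} = - 3 \left(\frac{-382 - x}{633} + \frac{x}{255}\right) = - 3 \left(\left(-382 - x\right) \frac{1}{633} + x \frac{1}{255}\right) = - 3 \left(\left(- \frac{382}{633} - \frac{x}{633}\right) + \frac{x}{255}\right) = - 3 \left(- \frac{382}{633} + \frac{42 x}{17935}\right) = \frac{382}{211} - \frac{126 x}{17935}$)
$P{\left(-1123,2033 \right)} - 3895581 = \left(\frac{382}{211} - - \frac{141498}{17935}\right) - 3895581 = \left(\frac{382}{211} + \frac{141498}{17935}\right) - 3895581 = \frac{173968}{17935} - 3895581 = - \frac{69867071267}{17935}$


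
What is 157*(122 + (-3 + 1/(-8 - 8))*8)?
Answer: 30615/2 ≈ 15308.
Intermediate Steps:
157*(122 + (-3 + 1/(-8 - 8))*8) = 157*(122 + (-3 + 1/(-16))*8) = 157*(122 + (-3 - 1/16)*8) = 157*(122 - 49/16*8) = 157*(122 - 49/2) = 157*(195/2) = 30615/2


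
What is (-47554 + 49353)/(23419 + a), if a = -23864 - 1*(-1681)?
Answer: 1799/1236 ≈ 1.4555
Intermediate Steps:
a = -22183 (a = -23864 + 1681 = -22183)
(-47554 + 49353)/(23419 + a) = (-47554 + 49353)/(23419 - 22183) = 1799/1236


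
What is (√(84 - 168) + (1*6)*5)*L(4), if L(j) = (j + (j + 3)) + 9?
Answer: 600 + 40*I*√21 ≈ 600.0 + 183.3*I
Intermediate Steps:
L(j) = 12 + 2*j (L(j) = (j + (3 + j)) + 9 = (3 + 2*j) + 9 = 12 + 2*j)
(√(84 - 168) + (1*6)*5)*L(4) = (√(84 - 168) + (1*6)*5)*(12 + 2*4) = (√(-84) + 6*5)*(12 + 8) = (2*I*√21 + 30)*20 = (30 + 2*I*√21)*20 = 600 + 40*I*√21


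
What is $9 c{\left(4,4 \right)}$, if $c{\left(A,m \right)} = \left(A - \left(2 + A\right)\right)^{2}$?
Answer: $36$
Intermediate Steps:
$c{\left(A,m \right)} = 4$ ($c{\left(A,m \right)} = \left(-2\right)^{2} = 4$)
$9 c{\left(4,4 \right)} = 9 \cdot 4 = 36$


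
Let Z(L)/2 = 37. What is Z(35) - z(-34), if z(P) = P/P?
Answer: 73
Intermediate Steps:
Z(L) = 74 (Z(L) = 2*37 = 74)
z(P) = 1
Z(35) - z(-34) = 74 - 1*1 = 74 - 1 = 73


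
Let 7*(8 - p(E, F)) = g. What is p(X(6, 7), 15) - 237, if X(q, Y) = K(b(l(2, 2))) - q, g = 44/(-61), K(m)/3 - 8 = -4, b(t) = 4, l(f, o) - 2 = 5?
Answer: -97739/427 ≈ -228.90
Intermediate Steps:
l(f, o) = 7 (l(f, o) = 2 + 5 = 7)
K(m) = 12 (K(m) = 24 + 3*(-4) = 24 - 12 = 12)
g = -44/61 (g = 44*(-1/61) = -44/61 ≈ -0.72131)
X(q, Y) = 12 - q
p(E, F) = 3460/427 (p(E, F) = 8 - 1/7*(-44/61) = 8 + 44/427 = 3460/427)
p(X(6, 7), 15) - 237 = 3460/427 - 237 = -97739/427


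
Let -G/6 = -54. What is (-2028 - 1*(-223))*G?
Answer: -584820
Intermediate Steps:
G = 324 (G = -6*(-54) = 324)
(-2028 - 1*(-223))*G = (-2028 - 1*(-223))*324 = (-2028 + 223)*324 = -1805*324 = -584820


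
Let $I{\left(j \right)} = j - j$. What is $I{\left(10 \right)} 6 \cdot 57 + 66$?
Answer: $66$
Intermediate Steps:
$I{\left(j \right)} = 0$
$I{\left(10 \right)} 6 \cdot 57 + 66 = 0 \cdot 6 \cdot 57 + 66 = 0 \cdot 342 + 66 = 0 + 66 = 66$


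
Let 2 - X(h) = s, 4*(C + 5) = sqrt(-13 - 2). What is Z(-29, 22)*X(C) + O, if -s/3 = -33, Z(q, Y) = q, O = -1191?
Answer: 1622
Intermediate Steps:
C = -5 + I*sqrt(15)/4 (C = -5 + sqrt(-13 - 2)/4 = -5 + sqrt(-15)/4 = -5 + (I*sqrt(15))/4 = -5 + I*sqrt(15)/4 ≈ -5.0 + 0.96825*I)
s = 99 (s = -3*(-33) = 99)
X(h) = -97 (X(h) = 2 - 1*99 = 2 - 99 = -97)
Z(-29, 22)*X(C) + O = -29*(-97) - 1191 = 2813 - 1191 = 1622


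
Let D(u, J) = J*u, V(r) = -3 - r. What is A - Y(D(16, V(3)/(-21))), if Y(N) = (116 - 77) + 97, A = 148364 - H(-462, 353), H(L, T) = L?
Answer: 148690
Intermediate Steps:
A = 148826 (A = 148364 - 1*(-462) = 148364 + 462 = 148826)
Y(N) = 136 (Y(N) = 39 + 97 = 136)
A - Y(D(16, V(3)/(-21))) = 148826 - 1*136 = 148826 - 136 = 148690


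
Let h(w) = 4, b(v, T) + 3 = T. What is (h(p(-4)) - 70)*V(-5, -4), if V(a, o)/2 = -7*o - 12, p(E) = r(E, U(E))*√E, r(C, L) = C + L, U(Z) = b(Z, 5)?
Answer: -2112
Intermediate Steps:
b(v, T) = -3 + T
U(Z) = 2 (U(Z) = -3 + 5 = 2)
p(E) = √E*(2 + E) (p(E) = (E + 2)*√E = (2 + E)*√E = √E*(2 + E))
V(a, o) = -24 - 14*o (V(a, o) = 2*(-7*o - 12) = 2*(-12 - 7*o) = -24 - 14*o)
(h(p(-4)) - 70)*V(-5, -4) = (4 - 70)*(-24 - 14*(-4)) = -66*(-24 + 56) = -66*32 = -2112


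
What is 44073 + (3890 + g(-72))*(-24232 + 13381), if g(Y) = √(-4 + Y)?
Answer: -42166317 - 21702*I*√19 ≈ -4.2166e+7 - 94597.0*I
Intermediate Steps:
44073 + (3890 + g(-72))*(-24232 + 13381) = 44073 + (3890 + √(-4 - 72))*(-24232 + 13381) = 44073 + (3890 + √(-76))*(-10851) = 44073 + (3890 + 2*I*√19)*(-10851) = 44073 + (-42210390 - 21702*I*√19) = -42166317 - 21702*I*√19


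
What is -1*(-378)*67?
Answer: 25326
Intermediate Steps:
-1*(-378)*67 = 378*67 = 25326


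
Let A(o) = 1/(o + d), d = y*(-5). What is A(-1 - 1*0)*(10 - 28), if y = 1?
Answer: 3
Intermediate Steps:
d = -5 (d = 1*(-5) = -5)
A(o) = 1/(-5 + o) (A(o) = 1/(o - 5) = 1/(-5 + o))
A(-1 - 1*0)*(10 - 28) = (10 - 28)/(-5 + (-1 - 1*0)) = -18/(-5 + (-1 + 0)) = -18/(-5 - 1) = -18/(-6) = -1/6*(-18) = 3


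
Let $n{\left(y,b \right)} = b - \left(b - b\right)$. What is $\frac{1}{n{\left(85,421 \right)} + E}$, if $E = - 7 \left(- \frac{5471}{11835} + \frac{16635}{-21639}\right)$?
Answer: $\frac{85365855}{36674636741} \approx 0.0023277$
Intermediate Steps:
$n{\left(y,b \right)} = b$ ($n{\left(y,b \right)} = b - 0 = b + 0 = b$)
$E = \frac{735611786}{85365855}$ ($E = - 7 \left(\left(-5471\right) \frac{1}{11835} + 16635 \left(- \frac{1}{21639}\right)\right) = - 7 \left(- \frac{5471}{11835} - \frac{5545}{7213}\right) = \left(-7\right) \left(- \frac{105087398}{85365855}\right) = \frac{735611786}{85365855} \approx 8.6172$)
$\frac{1}{n{\left(85,421 \right)} + E} = \frac{1}{421 + \frac{735611786}{85365855}} = \frac{1}{\frac{36674636741}{85365855}} = \frac{85365855}{36674636741}$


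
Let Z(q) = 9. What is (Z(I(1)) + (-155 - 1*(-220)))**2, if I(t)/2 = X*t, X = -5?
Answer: 5476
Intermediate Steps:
I(t) = -10*t (I(t) = 2*(-5*t) = -10*t)
(Z(I(1)) + (-155 - 1*(-220)))**2 = (9 + (-155 - 1*(-220)))**2 = (9 + (-155 + 220))**2 = (9 + 65)**2 = 74**2 = 5476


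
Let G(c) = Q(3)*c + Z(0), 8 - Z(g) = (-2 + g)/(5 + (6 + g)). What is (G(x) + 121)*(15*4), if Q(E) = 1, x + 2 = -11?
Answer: 76680/11 ≈ 6970.9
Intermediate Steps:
x = -13 (x = -2 - 11 = -13)
Z(g) = 8 - (-2 + g)/(11 + g) (Z(g) = 8 - (-2 + g)/(5 + (6 + g)) = 8 - (-2 + g)/(11 + g))
G(c) = 90/11 + c (G(c) = 1*c + (90 + 7*0)/(11 + 0) = c + (90 + 0)/11 = c + (1/11)*90 = c + 90/11 = 90/11 + c)
(G(x) + 121)*(15*4) = ((90/11 - 13) + 121)*(15*4) = (-53/11 + 121)*60 = (1278/11)*60 = 76680/11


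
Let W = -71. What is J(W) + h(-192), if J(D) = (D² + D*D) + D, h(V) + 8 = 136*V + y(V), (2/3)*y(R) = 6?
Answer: -16100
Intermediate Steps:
y(R) = 9 (y(R) = (3/2)*6 = 9)
h(V) = 1 + 136*V (h(V) = -8 + (136*V + 9) = -8 + (9 + 136*V) = 1 + 136*V)
J(D) = D + 2*D² (J(D) = (D² + D²) + D = 2*D² + D = D + 2*D²)
J(W) + h(-192) = -71*(1 + 2*(-71)) + (1 + 136*(-192)) = -71*(1 - 142) + (1 - 26112) = -71*(-141) - 26111 = 10011 - 26111 = -16100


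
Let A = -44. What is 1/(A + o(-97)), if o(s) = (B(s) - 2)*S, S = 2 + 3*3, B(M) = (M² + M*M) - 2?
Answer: 1/206910 ≈ 4.8330e-6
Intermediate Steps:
B(M) = -2 + 2*M² (B(M) = (M² + M²) - 2 = 2*M² - 2 = -2 + 2*M²)
S = 11 (S = 2 + 9 = 11)
o(s) = -44 + 22*s² (o(s) = ((-2 + 2*s²) - 2)*11 = (-4 + 2*s²)*11 = -44 + 22*s²)
1/(A + o(-97)) = 1/(-44 + (-44 + 22*(-97)²)) = 1/(-44 + (-44 + 22*9409)) = 1/(-44 + (-44 + 206998)) = 1/(-44 + 206954) = 1/206910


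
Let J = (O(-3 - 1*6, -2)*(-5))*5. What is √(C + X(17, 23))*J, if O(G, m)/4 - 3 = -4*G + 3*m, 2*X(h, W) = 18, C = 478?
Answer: -3300*√487 ≈ -72825.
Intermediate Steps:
X(h, W) = 9 (X(h, W) = (½)*18 = 9)
O(G, m) = 12 - 16*G + 12*m (O(G, m) = 12 + 4*(-4*G + 3*m) = 12 + (-16*G + 12*m) = 12 - 16*G + 12*m)
J = -3300 (J = ((12 - 16*(-3 - 1*6) + 12*(-2))*(-5))*5 = ((12 - 16*(-3 - 6) - 24)*(-5))*5 = ((12 - 16*(-9) - 24)*(-5))*5 = ((12 + 144 - 24)*(-5))*5 = (132*(-5))*5 = -660*5 = -3300)
√(C + X(17, 23))*J = √(478 + 9)*(-3300) = √487*(-3300) = -3300*√487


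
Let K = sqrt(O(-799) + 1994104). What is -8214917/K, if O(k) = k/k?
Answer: -8214917*sqrt(1994105)/1994105 ≈ -5817.4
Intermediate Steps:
O(k) = 1
K = sqrt(1994105) (K = sqrt(1 + 1994104) = sqrt(1994105) ≈ 1412.1)
-8214917/K = -8214917*sqrt(1994105)/1994105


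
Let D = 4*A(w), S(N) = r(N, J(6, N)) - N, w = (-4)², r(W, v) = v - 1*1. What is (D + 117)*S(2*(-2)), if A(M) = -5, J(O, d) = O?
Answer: 873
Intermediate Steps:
r(W, v) = -1 + v (r(W, v) = v - 1 = -1 + v)
w = 16
S(N) = 5 - N (S(N) = (-1 + 6) - N = 5 - N)
D = -20 (D = 4*(-5) = -20)
(D + 117)*S(2*(-2)) = (-20 + 117)*(5 - 2*(-2)) = 97*(5 - 1*(-4)) = 97*(5 + 4) = 97*9 = 873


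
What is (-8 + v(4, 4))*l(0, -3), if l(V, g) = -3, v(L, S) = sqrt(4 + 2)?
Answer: 24 - 3*sqrt(6) ≈ 16.652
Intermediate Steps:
v(L, S) = sqrt(6)
(-8 + v(4, 4))*l(0, -3) = (-8 + sqrt(6))*(-3) = 24 - 3*sqrt(6)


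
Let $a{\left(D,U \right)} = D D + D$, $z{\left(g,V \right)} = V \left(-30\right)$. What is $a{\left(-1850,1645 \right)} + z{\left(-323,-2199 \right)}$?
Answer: $3486620$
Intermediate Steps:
$z{\left(g,V \right)} = - 30 V$
$a{\left(D,U \right)} = D + D^{2}$ ($a{\left(D,U \right)} = D^{2} + D = D + D^{2}$)
$a{\left(-1850,1645 \right)} + z{\left(-323,-2199 \right)} = - 1850 \left(1 - 1850\right) - -65970 = \left(-1850\right) \left(-1849\right) + 65970 = 3420650 + 65970 = 3486620$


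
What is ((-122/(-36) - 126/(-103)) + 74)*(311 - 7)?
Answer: 22153544/927 ≈ 23898.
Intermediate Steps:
((-122/(-36) - 126/(-103)) + 74)*(311 - 7) = ((-122*(-1/36) - 126*(-1/103)) + 74)*304 = ((61/18 + 126/103) + 74)*304 = (8551/1854 + 74)*304 = (145747/1854)*304 = 22153544/927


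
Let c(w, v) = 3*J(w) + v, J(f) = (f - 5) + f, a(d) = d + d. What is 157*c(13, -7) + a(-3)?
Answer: 8786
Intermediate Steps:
a(d) = 2*d
J(f) = -5 + 2*f (J(f) = (-5 + f) + f = -5 + 2*f)
c(w, v) = -15 + v + 6*w (c(w, v) = 3*(-5 + 2*w) + v = (-15 + 6*w) + v = -15 + v + 6*w)
157*c(13, -7) + a(-3) = 157*(-15 - 7 + 6*13) + 2*(-3) = 157*(-15 - 7 + 78) - 6 = 157*56 - 6 = 8792 - 6 = 8786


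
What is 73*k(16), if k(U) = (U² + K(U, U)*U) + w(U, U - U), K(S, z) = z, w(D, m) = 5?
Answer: 37741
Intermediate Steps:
k(U) = 5 + 2*U² (k(U) = (U² + U*U) + 5 = (U² + U²) + 5 = 2*U² + 5 = 5 + 2*U²)
73*k(16) = 73*(5 + 2*16²) = 73*(5 + 2*256) = 73*(5 + 512) = 73*517 = 37741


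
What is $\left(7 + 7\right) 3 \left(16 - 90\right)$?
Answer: $-3108$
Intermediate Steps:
$\left(7 + 7\right) 3 \left(16 - 90\right) = 14 \cdot 3 \left(16 - 90\right) = 42 \left(-74\right) = -3108$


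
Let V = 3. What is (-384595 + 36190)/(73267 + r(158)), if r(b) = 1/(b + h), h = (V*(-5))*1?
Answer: -16607305/3492394 ≈ -4.7553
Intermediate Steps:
h = -15 (h = (3*(-5))*1 = -15*1 = -15)
r(b) = 1/(-15 + b) (r(b) = 1/(b - 15) = 1/(-15 + b))
(-384595 + 36190)/(73267 + r(158)) = (-384595 + 36190)/(73267 + 1/(-15 + 158)) = -348405/(73267 + 1/143) = -348405/10477182/143 = -348405*143/10477182 = -16607305/3492394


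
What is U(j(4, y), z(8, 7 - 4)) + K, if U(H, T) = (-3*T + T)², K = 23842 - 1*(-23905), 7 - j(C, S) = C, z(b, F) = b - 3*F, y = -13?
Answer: 47751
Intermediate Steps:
j(C, S) = 7 - C
K = 47747 (K = 23842 + 23905 = 47747)
U(H, T) = 4*T² (U(H, T) = (-2*T)² = 4*T²)
U(j(4, y), z(8, 7 - 4)) + K = 4*(8 - 3*(7 - 4))² + 47747 = 4*(8 - 3*3)² + 47747 = 4*(8 - 9)² + 47747 = 4*(-1)² + 47747 = 4*1 + 47747 = 4 + 47747 = 47751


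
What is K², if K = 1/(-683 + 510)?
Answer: 1/29929 ≈ 3.3412e-5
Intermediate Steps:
K = -1/173 (K = 1/(-173) = -1/173 ≈ -0.0057803)
K² = (-1/173)² = 1/29929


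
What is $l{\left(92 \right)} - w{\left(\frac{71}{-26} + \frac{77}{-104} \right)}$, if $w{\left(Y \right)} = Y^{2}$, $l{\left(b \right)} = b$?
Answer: $\frac{864751}{10816} \approx 79.951$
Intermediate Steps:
$l{\left(92 \right)} - w{\left(\frac{71}{-26} + \frac{77}{-104} \right)} = 92 - \left(\frac{71}{-26} + \frac{77}{-104}\right)^{2} = 92 - \left(71 \left(- \frac{1}{26}\right) + 77 \left(- \frac{1}{104}\right)\right)^{2} = 92 - \left(- \frac{71}{26} - \frac{77}{104}\right)^{2} = 92 - \left(- \frac{361}{104}\right)^{2} = 92 - \frac{130321}{10816} = \frac{864751}{10816}$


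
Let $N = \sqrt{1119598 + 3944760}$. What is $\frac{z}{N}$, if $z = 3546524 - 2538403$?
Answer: $\frac{1008121 \sqrt{5064358}}{5064358} \approx 447.97$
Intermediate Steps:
$N = \sqrt{5064358} \approx 2250.4$
$z = 1008121$ ($z = 3546524 - 2538403 = 1008121$)
$\frac{z}{N} = \frac{1008121}{\sqrt{5064358}} = 1008121 \frac{\sqrt{5064358}}{5064358} = \frac{1008121 \sqrt{5064358}}{5064358}$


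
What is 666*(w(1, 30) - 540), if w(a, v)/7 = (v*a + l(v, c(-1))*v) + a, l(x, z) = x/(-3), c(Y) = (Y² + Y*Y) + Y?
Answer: -1613718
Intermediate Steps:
c(Y) = Y + 2*Y² (c(Y) = (Y² + Y²) + Y = 2*Y² + Y = Y + 2*Y²)
l(x, z) = -x/3 (l(x, z) = x*(-⅓) = -x/3)
w(a, v) = 7*a - 7*v²/3 + 7*a*v (w(a, v) = 7*((v*a + (-v/3)*v) + a) = 7*((a*v - v²/3) + a) = 7*((-v²/3 + a*v) + a) = 7*(a - v²/3 + a*v) = 7*a - 7*v²/3 + 7*a*v)
666*(w(1, 30) - 540) = 666*((7*1 - 7/3*30² + 7*1*30) - 540) = 666*((7 - 7/3*900 + 210) - 540) = 666*((7 - 2100 + 210) - 540) = 666*(-1883 - 540) = 666*(-2423) = -1613718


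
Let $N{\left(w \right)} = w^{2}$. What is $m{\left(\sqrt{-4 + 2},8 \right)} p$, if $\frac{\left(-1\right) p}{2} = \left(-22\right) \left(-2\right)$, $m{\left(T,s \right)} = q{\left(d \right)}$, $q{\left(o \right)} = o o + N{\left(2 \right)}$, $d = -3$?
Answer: $-1144$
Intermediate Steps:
$q{\left(o \right)} = 4 + o^{2}$ ($q{\left(o \right)} = o o + 2^{2} = o^{2} + 4 = 4 + o^{2}$)
$m{\left(T,s \right)} = 13$ ($m{\left(T,s \right)} = 4 + \left(-3\right)^{2} = 4 + 9 = 13$)
$p = -88$ ($p = - 2 \left(\left(-22\right) \left(-2\right)\right) = \left(-2\right) 44 = -88$)
$m{\left(\sqrt{-4 + 2},8 \right)} p = 13 \left(-88\right) = -1144$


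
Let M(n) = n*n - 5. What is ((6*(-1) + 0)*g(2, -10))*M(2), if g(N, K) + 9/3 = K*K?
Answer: 582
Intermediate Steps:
g(N, K) = -3 + K² (g(N, K) = -3 + K*K = -3 + K²)
M(n) = -5 + n² (M(n) = n² - 5 = -5 + n²)
((6*(-1) + 0)*g(2, -10))*M(2) = ((6*(-1) + 0)*(-3 + (-10)²))*(-5 + 2²) = ((-6 + 0)*(-3 + 100))*(-5 + 4) = -6*97*(-1) = -582*(-1) = 582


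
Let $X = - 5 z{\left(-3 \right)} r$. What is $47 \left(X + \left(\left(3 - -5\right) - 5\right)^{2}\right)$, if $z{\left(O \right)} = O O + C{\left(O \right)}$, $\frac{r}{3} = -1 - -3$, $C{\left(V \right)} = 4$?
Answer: $-17907$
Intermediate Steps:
$r = 6$ ($r = 3 \left(-1 - -3\right) = 3 \left(-1 + 3\right) = 3 \cdot 2 = 6$)
$z{\left(O \right)} = 4 + O^{2}$ ($z{\left(O \right)} = O O + 4 = O^{2} + 4 = 4 + O^{2}$)
$X = -390$ ($X = - 5 \left(4 + \left(-3\right)^{2}\right) 6 = - 5 \left(4 + 9\right) 6 = \left(-5\right) 13 \cdot 6 = \left(-65\right) 6 = -390$)
$47 \left(X + \left(\left(3 - -5\right) - 5\right)^{2}\right) = 47 \left(-390 + \left(\left(3 - -5\right) - 5\right)^{2}\right) = 47 \left(-390 + \left(\left(3 + 5\right) - 5\right)^{2}\right) = 47 \left(-390 + \left(8 - 5\right)^{2}\right) = 47 \left(-390 + 3^{2}\right) = 47 \left(-390 + 9\right) = 47 \left(-381\right) = -17907$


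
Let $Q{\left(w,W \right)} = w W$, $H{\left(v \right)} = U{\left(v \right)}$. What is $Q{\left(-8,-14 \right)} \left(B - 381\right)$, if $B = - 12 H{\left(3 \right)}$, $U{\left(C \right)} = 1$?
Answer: $-44016$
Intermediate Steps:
$H{\left(v \right)} = 1$
$B = -12$ ($B = \left(-12\right) 1 = -12$)
$Q{\left(w,W \right)} = W w$
$Q{\left(-8,-14 \right)} \left(B - 381\right) = \left(-14\right) \left(-8\right) \left(-12 - 381\right) = 112 \left(-393\right) = -44016$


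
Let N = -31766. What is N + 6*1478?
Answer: -22898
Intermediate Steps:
N + 6*1478 = -31766 + 6*1478 = -31766 + 8868 = -22898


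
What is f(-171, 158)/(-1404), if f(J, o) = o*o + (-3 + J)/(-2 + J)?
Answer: -2159473/121446 ≈ -17.781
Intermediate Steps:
f(J, o) = o² + (-3 + J)/(-2 + J)
f(-171, 158)/(-1404) = ((-3 - 171 - 2*158² - 171*158²)/(-2 - 171))/(-1404) = ((-3 - 171 - 2*24964 - 171*24964)/(-173))*(-1/1404) = -(-3 - 171 - 49928 - 4268844)/173*(-1/1404) = -1/173*(-4318946)*(-1/1404) = (4318946/173)*(-1/1404) = -2159473/121446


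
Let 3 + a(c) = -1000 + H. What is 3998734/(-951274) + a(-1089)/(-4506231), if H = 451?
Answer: -3003115668051/714443398049 ≈ -4.2034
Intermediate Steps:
a(c) = -552 (a(c) = -3 + (-1000 + 451) = -3 - 549 = -552)
3998734/(-951274) + a(-1089)/(-4506231) = 3998734/(-951274) - 552/(-4506231) = 3998734*(-1/951274) - 552*(-1/4506231) = -1999367/475637 + 184/1502077 = -3003115668051/714443398049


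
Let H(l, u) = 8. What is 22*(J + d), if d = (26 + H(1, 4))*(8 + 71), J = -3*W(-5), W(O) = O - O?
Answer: 59092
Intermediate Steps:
W(O) = 0
J = 0 (J = -3*0 = 0)
d = 2686 (d = (26 + 8)*(8 + 71) = 34*79 = 2686)
22*(J + d) = 22*(0 + 2686) = 22*2686 = 59092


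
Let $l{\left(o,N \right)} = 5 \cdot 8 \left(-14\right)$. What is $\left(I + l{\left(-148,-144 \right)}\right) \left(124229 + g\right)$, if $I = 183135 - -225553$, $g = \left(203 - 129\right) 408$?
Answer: $63023533888$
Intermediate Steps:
$l{\left(o,N \right)} = -560$ ($l{\left(o,N \right)} = 40 \left(-14\right) = -560$)
$g = 30192$ ($g = 74 \cdot 408 = 30192$)
$I = 408688$ ($I = 183135 + 225553 = 408688$)
$\left(I + l{\left(-148,-144 \right)}\right) \left(124229 + g\right) = \left(408688 - 560\right) \left(124229 + 30192\right) = 408128 \cdot 154421 = 63023533888$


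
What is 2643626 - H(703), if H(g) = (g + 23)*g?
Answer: 2133248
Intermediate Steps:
H(g) = g*(23 + g) (H(g) = (23 + g)*g = g*(23 + g))
2643626 - H(703) = 2643626 - 703*(23 + 703) = 2643626 - 703*726 = 2643626 - 1*510378 = 2643626 - 510378 = 2133248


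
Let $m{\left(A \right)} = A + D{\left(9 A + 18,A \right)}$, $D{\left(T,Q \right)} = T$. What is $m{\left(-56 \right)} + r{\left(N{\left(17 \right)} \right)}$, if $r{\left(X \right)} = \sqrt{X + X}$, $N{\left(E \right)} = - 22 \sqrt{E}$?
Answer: $-542 + 2 i \sqrt{11} \sqrt[4]{17} \approx -542.0 + 13.469 i$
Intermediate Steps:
$r{\left(X \right)} = \sqrt{2} \sqrt{X}$ ($r{\left(X \right)} = \sqrt{2 X} = \sqrt{2} \sqrt{X}$)
$m{\left(A \right)} = 18 + 10 A$ ($m{\left(A \right)} = A + \left(9 A + 18\right) = A + \left(18 + 9 A\right) = 18 + 10 A$)
$m{\left(-56 \right)} + r{\left(N{\left(17 \right)} \right)} = \left(18 + 10 \left(-56\right)\right) + \sqrt{2} \sqrt{- 22 \sqrt{17}} = \left(18 - 560\right) + \sqrt{2} i \sqrt[4]{17} \sqrt{22} = -542 + 2 i \sqrt{11} \sqrt[4]{17}$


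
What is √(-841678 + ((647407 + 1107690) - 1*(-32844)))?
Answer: √946263 ≈ 972.76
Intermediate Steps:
√(-841678 + ((647407 + 1107690) - 1*(-32844))) = √(-841678 + (1755097 + 32844)) = √(-841678 + 1787941) = √946263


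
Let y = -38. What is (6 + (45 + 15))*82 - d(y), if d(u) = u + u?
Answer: 5488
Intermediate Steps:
d(u) = 2*u
(6 + (45 + 15))*82 - d(y) = (6 + (45 + 15))*82 - 2*(-38) = (6 + 60)*82 - 1*(-76) = 66*82 + 76 = 5412 + 76 = 5488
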